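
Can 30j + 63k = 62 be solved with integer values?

Step 1: Compute gcd(30, 63).
gcd(30, 63) = 3

Step 2: Check divisibility.
Does 3 divide 62? 62 = 3 x 20 + 2, so no.

By the theorem on linear Diophantine equations, 30j + 63k = 62 has integer solutions if and only if gcd(30, 63) divides 62. Since 3 does not divide 62, no solutions exist.

No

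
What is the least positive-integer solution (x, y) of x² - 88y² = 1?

We seek the smallest positive integers (x, y) with x² - 88y² = 1, i.e., x² = 88y² + 1.
Try successive y values:
y = 1: x² = 88·1² + 1 = 89, not a perfect square
y = 2: x² = 88·2² + 1 = 353, not a perfect square
y = 3: x² = 88·3² + 1 = 793, not a perfect square
... continuing the search (or via continued fractions) ...
y = 21: x² = 88·21² + 1 = 38809, x = 197 ✓

Verify: 197² - 88·21² = 38809 - 38808 = 1 ✓

x = 197, y = 21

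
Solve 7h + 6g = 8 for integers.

Step 1: Check solvability.
gcd(7, 6) = 1
Since 1 divides 8, solutions exist.

Step 2: Apply extended Euclidean algorithm to find gcd.
We find integers such that 7*x0 + 6*y0 = 1

Step 3: Scale the particular solution.
Multiply by 8/1 = 8:
h = 8, g = -8

Step 4: Verify.
7*(8) + 6*(-8) = 8 = 8 ✓

h = 8, g = -8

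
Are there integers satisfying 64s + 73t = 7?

Step 1: Compute gcd(64, 73).
gcd(64, 73) = 1

Step 2: Check divisibility.
Does 1 divide 7? 7 = 1 x 7, so yes.

By the theorem on linear Diophantine equations, 64s + 73t = 7 has integer solutions if and only if gcd(64, 73) divides 7. Since 1 | 7, solutions exist.

Yes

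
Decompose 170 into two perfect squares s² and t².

We need to find integers s, t > 0 such that s² + t² = 170.
Trying s = 1: t² = 170 - 1² = 170 - 1 = 169
t = 13
Check: 1² + 13² = 1 + 169 = 170 ✓

170 = 1² + 13²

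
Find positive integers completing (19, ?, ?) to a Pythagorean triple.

We need the other leg and hypotenuse such that 19² + x² = c².
Take x = 180, c = 181: 19² + 180² = 361 + 32400 = 32761 = 181² ✓
Triple: (19, 180, 181)

(19, 180, 181)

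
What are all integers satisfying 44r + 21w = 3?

Step 1: Compute gcd(44, 21) = 1.
Since 1 divides 3, solutions exist.

Step 2: Find a particular solution using extended Euclidean algorithm.
We get r₀ = -30, w₀ = 63.
Check: 44*-30 + 21*63 = 3 = 3 ✓

Step 3: Write the general solution.
r = -30 + (21/1)t = -30 + 21t
w = 63 - (44/1)t = 63 - 44t
for any integer t.

r = -30 + 21t, w = 63 - 44t for integer t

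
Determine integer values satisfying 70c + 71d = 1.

Step 1: Check solvability.
gcd(70, 71) = 1
Since 1 divides 1, solutions exist.

Step 2: Apply extended Euclidean algorithm to find gcd.
We find integers such that 70*x0 + 71*y0 = 1

Step 3: Scale the particular solution.
Multiply by 1/1 = 1:
c = -1, d = 1

Step 4: Verify.
70*(-1) + 71*(1) = 1 = 1 ✓

c = -1, d = 1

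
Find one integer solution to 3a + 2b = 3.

Step 1: Check solvability.
gcd(3, 2) = 1
Since 1 divides 3, solutions exist.

Step 2: Apply extended Euclidean algorithm to find gcd.
We find integers such that 3*x0 + 2*y0 = 1

Step 3: Scale the particular solution.
Multiply by 3/1 = 3:
a = 3, b = -3

Step 4: Verify.
3*(3) + 2*(-3) = 3 = 3 ✓

a = 3, b = -3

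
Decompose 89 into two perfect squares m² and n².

We need to find integers m, n > 0 such that m² + n² = 89.
Trying m = 5: n² = 89 - 5² = 89 - 25 = 64
n = 8
Check: 5² + 8² = 25 + 64 = 89 ✓

89 = 5² + 8²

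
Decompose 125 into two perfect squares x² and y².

We need to find integers x, y > 0 such that x² + y² = 125.
Trying x = 2: y² = 125 - 2² = 125 - 4 = 121
y = 11
Check: 2² + 11² = 4 + 121 = 125 ✓

125 = 2² + 11²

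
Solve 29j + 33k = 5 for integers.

Step 1: Check solvability.
gcd(29, 33) = 1
Since 1 divides 5, solutions exist.

Step 2: Apply extended Euclidean algorithm to find gcd.
We find integers such that 29*x0 + 33*y0 = 1

Step 3: Scale the particular solution.
Multiply by 5/1 = 5:
j = 40, k = -35

Step 4: Verify.
29*(40) + 33*(-35) = 5 = 5 ✓

j = 40, k = -35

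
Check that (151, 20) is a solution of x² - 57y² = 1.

Compute x² = 151² = 22801
Compute 57y² = 57·20² = 57·400 = 22800
x² - 57y² = 22801 - 22800 = 1
Since this equals 1, (151, 20) is a solution.

Yes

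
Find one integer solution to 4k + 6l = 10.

Step 1: Check solvability.
gcd(4, 6) = 2
Since 2 divides 10, solutions exist.

Step 2: Apply extended Euclidean algorithm to find gcd.
We find integers such that 4*x0 + 6*y0 = 2

Step 3: Scale the particular solution.
Multiply by 10/2 = 5:
k = -5, l = 5

Step 4: Verify.
4*(-5) + 6*(5) = 10 = 10 ✓

k = -5, l = 5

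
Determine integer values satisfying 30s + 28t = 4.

Step 1: Check solvability.
gcd(30, 28) = 2
Since 2 divides 4, solutions exist.

Step 2: Apply extended Euclidean algorithm to find gcd.
We find integers such that 30*x0 + 28*y0 = 2

Step 3: Scale the particular solution.
Multiply by 4/2 = 2:
s = 2, t = -2

Step 4: Verify.
30*(2) + 28*(-2) = 4 = 4 ✓

s = 2, t = -2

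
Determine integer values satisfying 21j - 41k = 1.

Step 1: Check solvability.
gcd(21, 41) = 1
Since 1 divides 1, solutions exist.

Step 2: Apply extended Euclidean algorithm to find gcd.
We find integers such that 21*x0 + 41*y0 = 1

Step 3: Scale the particular solution.
Multiply by 1/1 = 1:
j = 2, k = 1

Step 4: Verify.
21*(2) - 41*(1) = 1 = 1 ✓

j = 2, k = 1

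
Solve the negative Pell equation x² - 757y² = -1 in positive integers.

We need x² = 757y² - 1. Try successive y:
y = 1: x² = 757·1² - 1 = 756, not a perfect square
y = 2: x² = 757·2² - 1 = 3027, not a perfect square
y = 3: x² = 757·3² - 1 = 6812, not a perfect square
...
y = 49769: x² = 757·49769² - 1 = 1875053694276 = 1369326² ✓
Check: 1369326² - 757·49769² = 1875053694276 - 1875053694277 = -1 ✓

x = 1369326, y = 49769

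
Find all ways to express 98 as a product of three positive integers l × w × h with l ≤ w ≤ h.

Iterate l from 1 to ⌊98^(1/3)⌋. For each l dividing 98, iterate w ≥ l with w dividing 98/l, and set h = 98/(l·w).
Triples found (4): (1×1×98), (1×2×49), (1×7×14), (2×7×7)

(1×1×98), (1×2×49), (1×7×14), (2×7×7)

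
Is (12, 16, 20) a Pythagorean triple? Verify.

Compute a² + b² = 12² + 16² = 144 + 256 = 400
Compute c² = 20² = 400
Since 400 = 400, confirmed.

Yes, it is a Pythagorean triple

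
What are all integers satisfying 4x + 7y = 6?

Step 1: Compute gcd(4, 7) = 1.
Since 1 divides 6, solutions exist.

Step 2: Find a particular solution using extended Euclidean algorithm.
We get x₀ = 12, y₀ = -6.
Check: 4*12 + 7*-6 = 6 = 6 ✓

Step 3: Write the general solution.
x = 12 + (7/1)t = 12 + 7t
y = -6 - (4/1)t = -6 - 4t
for any integer t.

x = 12 + 7t, y = -6 - 4t for integer t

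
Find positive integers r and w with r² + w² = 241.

We need to find integers r, w > 0 such that r² + w² = 241.
Trying r = 4: w² = 241 - 4² = 241 - 16 = 225
w = 15
Check: 4² + 15² = 16 + 225 = 241 ✓

241 = 4² + 15²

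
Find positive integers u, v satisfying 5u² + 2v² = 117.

Try small values of u and check whether (117 - 5u²)/2 is a perfect square.
u = 3: 5·3² = 45, so 2v² = 117 - 45 = 72, giving v² = 36, v = 6.
Check: 5·3² + 2·6² = 45 + 72 = 117 ✓

u = 3, v = 6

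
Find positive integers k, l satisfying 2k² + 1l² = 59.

Try small values of k and check whether (59 - 2k²)/1 is a perfect square.
k = 5: 2·5² = 50, so 1l² = 59 - 50 = 9, giving l² = 9, l = 3.
Check: 2·5² + 1·3² = 50 + 9 = 59 ✓

k = 5, l = 3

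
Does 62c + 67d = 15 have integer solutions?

Step 1: Compute gcd(62, 67).
gcd(62, 67) = 1

Step 2: Check divisibility.
Does 1 divide 15? 15 = 1 x 15, so yes.

By the theorem on linear Diophantine equations, 62c + 67d = 15 has integer solutions if and only if gcd(62, 67) divides 15. Since 1 | 15, solutions exist.

Yes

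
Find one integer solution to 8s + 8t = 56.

Step 1: Check solvability.
gcd(8, 8) = 8
Since 8 divides 56, solutions exist.

Step 2: Apply extended Euclidean algorithm to find gcd.
We find integers such that 8*x0 + 8*y0 = 8

Step 3: Scale the particular solution.
Multiply by 56/8 = 7:
s = 0, t = 7

Step 4: Verify.
8*(0) + 8*(7) = 56 = 56 ✓

s = 0, t = 7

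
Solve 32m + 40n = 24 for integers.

Step 1: Check solvability.
gcd(32, 40) = 8
Since 8 divides 24, solutions exist.

Step 2: Apply extended Euclidean algorithm to find gcd.
We find integers such that 32*x0 + 40*y0 = 8

Step 3: Scale the particular solution.
Multiply by 24/8 = 3:
m = -3, n = 3

Step 4: Verify.
32*(-3) + 40*(3) = 24 = 24 ✓

m = -3, n = 3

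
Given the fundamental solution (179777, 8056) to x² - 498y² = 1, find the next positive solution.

Solutions to x² - Dy² = 1 are generated by powers of (x₀ + y₀√D).
The next solution satisfies x₁ + y₁√498 = (x₀ + y₀√498)², giving:
x₁ = x₀² + 498y₀² = 179777² + 498·8056² = 32319769729 + 32319769728 = 64639539457
y₁ = 2x₀y₀ = 2·179777·8056 = 2896567024

Verify: 64639539457² - 498·2896567024² = 4178270061213059854849 - 4178270061213059854848 = 1 ✓

x = 64639539457, y = 2896567024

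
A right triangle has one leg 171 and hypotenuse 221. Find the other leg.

b² = c² - a² = 48841 - 29241 = 19600
b = 140

140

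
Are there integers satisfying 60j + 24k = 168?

Step 1: Compute gcd(60, 24).
gcd(60, 24) = 12

Step 2: Check divisibility.
Does 12 divide 168? 168 = 12 x 14, so yes.

By the theorem on linear Diophantine equations, 60j + 24k = 168 has integer solutions if and only if gcd(60, 24) divides 168. Since 12 | 168, solutions exist.

Yes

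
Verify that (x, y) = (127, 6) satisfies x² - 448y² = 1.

Compute x² = 127² = 16129
Compute 448y² = 448·6² = 448·36 = 16128
x² - 448y² = 16129 - 16128 = 1
Since this equals 1, (127, 6) is a solution.

Yes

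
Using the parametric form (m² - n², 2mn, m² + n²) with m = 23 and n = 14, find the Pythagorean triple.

a = m² - n² = 23² - 14² = 529 - 196 = 333
b = 2mn = 2·23·14 = 644
c = m² + n² = 529 + 196 = 725
Verify: 333² + 644² = 110889 + 414736 = 525625 = 725² ✓

(333, 644, 725)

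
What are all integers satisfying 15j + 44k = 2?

Step 1: Compute gcd(15, 44) = 1.
Since 1 divides 2, solutions exist.

Step 2: Find a particular solution using extended Euclidean algorithm.
We get j₀ = 6, k₀ = -2.
Check: 15*6 + 44*-2 = 2 = 2 ✓

Step 3: Write the general solution.
j = 6 + (44/1)t = 6 + 44t
k = -2 - (15/1)t = -2 - 15t
for any integer t.

j = 6 + 44t, k = -2 - 15t for integer t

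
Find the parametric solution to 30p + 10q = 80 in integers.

Step 1: Compute gcd(30, 10) = 10.
Since 10 divides 80, solutions exist.

Step 2: Find a particular solution using extended Euclidean algorithm.
We get p₀ = 0, q₀ = 8.
Check: 30*0 + 10*8 = 80 = 80 ✓

Step 3: Write the general solution.
p = 0 + (10/10)t = 0 + 1t
q = 8 - (30/10)t = 8 - 3t
for any integer t.

p = 0 + 1t, q = 8 - 3t for integer t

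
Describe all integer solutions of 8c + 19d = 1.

Step 1: Compute gcd(8, 19) = 1.
Since 1 divides 1, solutions exist.

Step 2: Find a particular solution using extended Euclidean algorithm.
We get c₀ = -7, d₀ = 3.
Check: 8*-7 + 19*3 = 1 = 1 ✓

Step 3: Write the general solution.
c = -7 + (19/1)t = -7 + 19t
d = 3 - (8/1)t = 3 - 8t
for any integer t.

c = -7 + 19t, d = 3 - 8t for integer t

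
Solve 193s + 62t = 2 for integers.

Step 1: Check solvability.
gcd(193, 62) = 1
Since 1 divides 2, solutions exist.

Step 2: Apply extended Euclidean algorithm to find gcd.
We find integers such that 193*x0 + 62*y0 = 1

Step 3: Scale the particular solution.
Multiply by 2/1 = 2:
s = 18, t = -56

Step 4: Verify.
193*(18) + 62*(-56) = 2 = 2 ✓

s = 18, t = -56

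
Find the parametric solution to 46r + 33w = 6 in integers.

Step 1: Compute gcd(46, 33) = 1.
Since 1 divides 6, solutions exist.

Step 2: Find a particular solution using extended Euclidean algorithm.
We get r₀ = -30, w₀ = 42.
Check: 46*-30 + 33*42 = 6 = 6 ✓

Step 3: Write the general solution.
r = -30 + (33/1)t = -30 + 33t
w = 42 - (46/1)t = 42 - 46t
for any integer t.

r = -30 + 33t, w = 42 - 46t for integer t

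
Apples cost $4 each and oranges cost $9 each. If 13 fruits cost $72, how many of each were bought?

Let a = apples, o = oranges.
a + o = 13
4a + 9o = 72
Substitute o = 13 - a:
4a + 9(13 - a) = 72
(4 - 9)a = 72 - 117
-5a = -45
a = 9, o = 13 - 9 = 4

Apples: 9, Oranges: 4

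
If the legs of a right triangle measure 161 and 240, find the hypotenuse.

c² = a² + b² = 161² + 240² = 25921 + 57600 = 83521
c = 289

289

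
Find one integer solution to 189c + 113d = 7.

Step 1: Check solvability.
gcd(189, 113) = 1
Since 1 divides 7, solutions exist.

Step 2: Apply extended Euclidean algorithm to find gcd.
We find integers such that 189*x0 + 113*y0 = 1

Step 3: Scale the particular solution.
Multiply by 7/1 = 7:
c = -385, d = 644

Step 4: Verify.
189*(-385) + 113*(644) = 7 = 7 ✓

c = -385, d = 644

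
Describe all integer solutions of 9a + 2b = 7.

Step 1: Compute gcd(9, 2) = 1.
Since 1 divides 7, solutions exist.

Step 2: Find a particular solution using extended Euclidean algorithm.
We get a₀ = 7, b₀ = -28.
Check: 9*7 + 2*-28 = 7 = 7 ✓

Step 3: Write the general solution.
a = 7 + (2/1)t = 7 + 2t
b = -28 - (9/1)t = -28 - 9t
for any integer t.

a = 7 + 2t, b = -28 - 9t for integer t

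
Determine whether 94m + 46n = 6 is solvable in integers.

Step 1: Compute gcd(94, 46).
gcd(94, 46) = 2

Step 2: Check divisibility.
Does 2 divide 6? 6 = 2 x 3, so yes.

By the theorem on linear Diophantine equations, 94m + 46n = 6 has integer solutions if and only if gcd(94, 46) divides 6. Since 2 | 6, solutions exist.

Yes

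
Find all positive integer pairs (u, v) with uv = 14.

The positive divisors of 14 are: 1, 2, 7, 14.
Each divisor d gives the pair (d, 14/d):
(1, 14), (2, 7), (7, 2), (14, 1)

(1, 14), (2, 7), (7, 2), (14, 1)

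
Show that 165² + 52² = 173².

Compute a² + b² = 165² + 52² = 27225 + 2704 = 29929
Compute c² = 173² = 29929
Since 29929 = 29929, confirmed.

Yes, it is a Pythagorean triple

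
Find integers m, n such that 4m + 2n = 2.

Step 1: Check solvability.
gcd(4, 2) = 2
Since 2 divides 2, solutions exist.

Step 2: Apply extended Euclidean algorithm to find gcd.
We find integers such that 4*x0 + 2*y0 = 2

Step 3: Scale the particular solution.
Multiply by 2/2 = 1:
m = 0, n = 1

Step 4: Verify.
4*(0) + 2*(1) = 2 = 2 ✓

m = 0, n = 1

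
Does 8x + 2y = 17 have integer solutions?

Step 1: Compute gcd(8, 2).
gcd(8, 2) = 2

Step 2: Check divisibility.
Does 2 divide 17? 17 = 2 x 8 + 1, so no.

By the theorem on linear Diophantine equations, 8x + 2y = 17 has integer solutions if and only if gcd(8, 2) divides 17. Since 2 does not divide 17, no solutions exist.

No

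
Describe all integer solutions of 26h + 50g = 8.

Step 1: Compute gcd(26, 50) = 2.
Since 2 divides 8, solutions exist.

Step 2: Find a particular solution using extended Euclidean algorithm.
We get h₀ = 8, g₀ = -4.
Check: 26*8 + 50*-4 = 8 = 8 ✓

Step 3: Write the general solution.
h = 8 + (50/2)t = 8 + 25t
g = -4 - (26/2)t = -4 - 13t
for any integer t.

h = 8 + 25t, g = -4 - 13t for integer t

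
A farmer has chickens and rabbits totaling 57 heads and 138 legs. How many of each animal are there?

Let c = chickens, r = rabbits.
Heads: c + r = 57
Legs: 2c + 4r = 138
From the first equation, c = 57 - r. Substitute:
2(57 - r) + 4r = 138
114 + 2r = 138
r = (138 - 114)/2 = 12
c = 57 - 12 = 45

Chickens: 45, Rabbits: 12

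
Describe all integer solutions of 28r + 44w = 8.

Step 1: Compute gcd(28, 44) = 4.
Since 4 divides 8, solutions exist.

Step 2: Find a particular solution using extended Euclidean algorithm.
We get r₀ = -6, w₀ = 4.
Check: 28*-6 + 44*4 = 8 = 8 ✓

Step 3: Write the general solution.
r = -6 + (44/4)t = -6 + 11t
w = 4 - (28/4)t = 4 - 7t
for any integer t.

r = -6 + 11t, w = 4 - 7t for integer t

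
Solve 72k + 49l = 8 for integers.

Step 1: Check solvability.
gcd(72, 49) = 1
Since 1 divides 8, solutions exist.

Step 2: Apply extended Euclidean algorithm to find gcd.
We find integers such that 72*x0 + 49*y0 = 1

Step 3: Scale the particular solution.
Multiply by 8/1 = 8:
k = -136, l = 200

Step 4: Verify.
72*(-136) + 49*(200) = 8 = 8 ✓

k = -136, l = 200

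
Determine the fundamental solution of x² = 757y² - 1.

We need x² = 757y² - 1. Try successive y:
y = 1: x² = 757·1² - 1 = 756, not a perfect square
y = 2: x² = 757·2² - 1 = 3027, not a perfect square
y = 3: x² = 757·3² - 1 = 6812, not a perfect square
...
y = 49769: x² = 757·49769² - 1 = 1875053694276 = 1369326² ✓
Check: 1369326² - 757·49769² = 1875053694276 - 1875053694277 = -1 ✓

x = 1369326, y = 49769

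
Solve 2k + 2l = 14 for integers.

Step 1: Check solvability.
gcd(2, 2) = 2
Since 2 divides 14, solutions exist.

Step 2: Apply extended Euclidean algorithm to find gcd.
We find integers such that 2*x0 + 2*y0 = 2

Step 3: Scale the particular solution.
Multiply by 14/2 = 7:
k = 0, l = 7

Step 4: Verify.
2*(0) + 2*(7) = 14 = 14 ✓

k = 0, l = 7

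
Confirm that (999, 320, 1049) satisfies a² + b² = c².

Compute a² + b² = 999² + 320² = 998001 + 102400 = 1100401
Compute c² = 1049² = 1100401
Since 1100401 = 1100401, confirmed.

Yes, it is a Pythagorean triple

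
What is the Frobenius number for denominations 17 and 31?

For two coprime denominations a and b, the Frobenius number (largest value not representable as a non-negative combination) is ab - a - b.
Here gcd(17, 31) = 1, so they are coprime.
F(17, 31) = 17·31 - 17 - 31 = 527 - 48 = 479

479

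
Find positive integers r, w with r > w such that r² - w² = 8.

Factor: r² - w² = (r+w)(r-w) = 8.
We need two factors of 8 with the same parity.
Use r+w = 4 and r-w = 2 (product 4·2 = 8).
Adding: 2r = 6, so r = 3.
Subtracting: 2w = 2, so w = 1.
Check: 3² - 1² = 9 - 1 = 8 ✓

r = 3, w = 1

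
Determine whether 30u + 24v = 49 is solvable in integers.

Step 1: Compute gcd(30, 24).
gcd(30, 24) = 6

Step 2: Check divisibility.
Does 6 divide 49? 49 = 6 x 8 + 1, so no.

By the theorem on linear Diophantine equations, 30u + 24v = 49 has integer solutions if and only if gcd(30, 24) divides 49. Since 6 does not divide 49, no solutions exist.

No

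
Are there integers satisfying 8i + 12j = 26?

Step 1: Compute gcd(8, 12).
gcd(8, 12) = 4

Step 2: Check divisibility.
Does 4 divide 26? 26 = 4 x 6 + 2, so no.

By the theorem on linear Diophantine equations, 8i + 12j = 26 has integer solutions if and only if gcd(8, 12) divides 26. Since 4 does not divide 26, no solutions exist.

No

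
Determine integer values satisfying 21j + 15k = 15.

Step 1: Check solvability.
gcd(21, 15) = 3
Since 3 divides 15, solutions exist.

Step 2: Apply extended Euclidean algorithm to find gcd.
We find integers such that 21*x0 + 15*y0 = 3

Step 3: Scale the particular solution.
Multiply by 15/3 = 5:
j = -10, k = 15

Step 4: Verify.
21*(-10) + 15*(15) = 15 = 15 ✓

j = -10, k = 15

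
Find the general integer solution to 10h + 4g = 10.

Step 1: Compute gcd(10, 4) = 2.
Since 2 divides 10, solutions exist.

Step 2: Find a particular solution using extended Euclidean algorithm.
We get h₀ = 5, g₀ = -10.
Check: 10*5 + 4*-10 = 10 = 10 ✓

Step 3: Write the general solution.
h = 5 + (4/2)t = 5 + 2t
g = -10 - (10/2)t = -10 - 5t
for any integer t.

h = 5 + 2t, g = -10 - 5t for integer t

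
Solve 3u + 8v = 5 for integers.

Step 1: Check solvability.
gcd(3, 8) = 1
Since 1 divides 5, solutions exist.

Step 2: Apply extended Euclidean algorithm to find gcd.
We find integers such that 3*x0 + 8*y0 = 1

Step 3: Scale the particular solution.
Multiply by 5/1 = 5:
u = 15, v = -5

Step 4: Verify.
3*(15) + 8*(-5) = 5 = 5 ✓

u = 15, v = -5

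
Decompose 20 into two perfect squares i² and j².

We need to find integers i, j > 0 such that i² + j² = 20.
Trying i = 2: j² = 20 - 2² = 20 - 4 = 16
j = 4
Check: 2² + 4² = 4 + 16 = 20 ✓

20 = 2² + 4²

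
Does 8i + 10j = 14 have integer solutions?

Step 1: Compute gcd(8, 10).
gcd(8, 10) = 2

Step 2: Check divisibility.
Does 2 divide 14? 14 = 2 x 7, so yes.

By the theorem on linear Diophantine equations, 8i + 10j = 14 has integer solutions if and only if gcd(8, 10) divides 14. Since 2 | 14, solutions exist.

Yes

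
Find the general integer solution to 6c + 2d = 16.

Step 1: Compute gcd(6, 2) = 2.
Since 2 divides 16, solutions exist.

Step 2: Find a particular solution using extended Euclidean algorithm.
We get c₀ = 0, d₀ = 8.
Check: 6*0 + 2*8 = 16 = 16 ✓

Step 3: Write the general solution.
c = 0 + (2/2)t = 0 + 1t
d = 8 - (6/2)t = 8 - 3t
for any integer t.

c = 0 + 1t, d = 8 - 3t for integer t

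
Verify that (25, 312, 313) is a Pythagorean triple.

Compute a² + b² = 25² + 312² = 625 + 97344 = 97969
Compute c² = 313² = 97969
Since 97969 = 97969, confirmed.

Yes, it is a Pythagorean triple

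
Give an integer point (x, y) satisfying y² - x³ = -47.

Try small integer x values and check whether x³ - 47 is a perfect square.
x = 6: x³ - 47 = 6³ - 47 = 216 - 47 = 169
Is 169 a perfect square? 13² = 169 ✓
So (x, y) = (6, 13) is a solution.

x = 6, y = 13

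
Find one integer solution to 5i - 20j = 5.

Step 1: Check solvability.
gcd(5, 20) = 5
Since 5 divides 5, solutions exist.

Step 2: Apply extended Euclidean algorithm to find gcd.
We find integers such that 5*x0 + 20*y0 = 5

Step 3: Scale the particular solution.
Multiply by 5/5 = 1:
i = 1, j = 0

Step 4: Verify.
5*(1) - 20*(0) = 5 = 5 ✓

i = 1, j = 0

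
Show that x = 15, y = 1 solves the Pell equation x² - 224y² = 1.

Compute x² = 15² = 225
Compute 224y² = 224·1² = 224·1 = 224
x² - 224y² = 225 - 224 = 1
Since this equals 1, (15, 1) is a solution.

Yes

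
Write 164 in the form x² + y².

We need to find integers x, y > 0 such that x² + y² = 164.
Trying x = 8: y² = 164 - 8² = 164 - 64 = 100
y = 10
Check: 8² + 10² = 64 + 100 = 164 ✓

164 = 8² + 10²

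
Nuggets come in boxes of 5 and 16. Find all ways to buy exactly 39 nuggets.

We need non-negative integers (x, y) with 5x + 16y = 39.
For each x in 0..7, check if 39 - 5x is a non-negative multiple of 16.
No x yields an integer y ≥ 0.

No solution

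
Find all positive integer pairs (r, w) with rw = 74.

The positive divisors of 74 are: 1, 2, 37, 74.
Each divisor d gives the pair (d, 74/d):
(1, 74), (2, 37), (37, 2), (74, 1)

(1, 74), (2, 37), (37, 2), (74, 1)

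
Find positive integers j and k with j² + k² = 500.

We need to find integers j, k > 0 such that j² + k² = 500.
Trying j = 4: k² = 500 - 4² = 500 - 16 = 484
k = 22
Check: 4² + 22² = 16 + 484 = 500 ✓

500 = 4² + 22²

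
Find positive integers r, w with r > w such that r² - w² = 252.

Factor: r² - w² = (r+w)(r-w) = 252.
We need two factors of 252 with the same parity.
Use r+w = 126 and r-w = 2 (product 126·2 = 252).
Adding: 2r = 128, so r = 64.
Subtracting: 2w = 124, so w = 62.
Check: 64² - 62² = 4096 - 3844 = 252 ✓

r = 64, w = 62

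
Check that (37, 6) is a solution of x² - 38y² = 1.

Compute x² = 37² = 1369
Compute 38y² = 38·6² = 38·36 = 1368
x² - 38y² = 1369 - 1368 = 1
Since this equals 1, (37, 6) is a solution.

Yes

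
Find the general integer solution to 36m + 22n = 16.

Step 1: Compute gcd(36, 22) = 2.
Since 2 divides 16, solutions exist.

Step 2: Find a particular solution using extended Euclidean algorithm.
We get m₀ = -24, n₀ = 40.
Check: 36*-24 + 22*40 = 16 = 16 ✓

Step 3: Write the general solution.
m = -24 + (22/2)t = -24 + 11t
n = 40 - (36/2)t = 40 - 18t
for any integer t.

m = -24 + 11t, n = 40 - 18t for integer t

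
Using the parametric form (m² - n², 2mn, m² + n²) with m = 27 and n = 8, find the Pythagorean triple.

a = m² - n² = 27² - 8² = 729 - 64 = 665
b = 2mn = 2·27·8 = 432
c = m² + n² = 729 + 64 = 793
Verify: 665² + 432² = 442225 + 186624 = 628849 = 793² ✓

(665, 432, 793)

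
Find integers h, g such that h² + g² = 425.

We need to find integers h, g > 0 such that h² + g² = 425.
Trying h = 5: g² = 425 - 5² = 425 - 25 = 400
g = 20
Check: 5² + 20² = 25 + 400 = 425 ✓

425 = 5² + 20²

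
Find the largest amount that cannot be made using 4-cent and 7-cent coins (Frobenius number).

For two coprime denominations a and b, the Frobenius number (largest value not representable as a non-negative combination) is ab - a - b.
Here gcd(4, 7) = 1, so they are coprime.
F(4, 7) = 4·7 - 4 - 7 = 28 - 11 = 17

17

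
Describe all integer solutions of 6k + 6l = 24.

Step 1: Compute gcd(6, 6) = 6.
Since 6 divides 24, solutions exist.

Step 2: Find a particular solution using extended Euclidean algorithm.
We get k₀ = 0, l₀ = 4.
Check: 6*0 + 6*4 = 24 = 24 ✓

Step 3: Write the general solution.
k = 0 + (6/6)t = 0 + 1t
l = 4 - (6/6)t = 4 - 1t
for any integer t.

k = 0 + 1t, l = 4 - 1t for integer t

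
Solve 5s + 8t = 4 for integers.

Step 1: Check solvability.
gcd(5, 8) = 1
Since 1 divides 4, solutions exist.

Step 2: Apply extended Euclidean algorithm to find gcd.
We find integers such that 5*x0 + 8*y0 = 1

Step 3: Scale the particular solution.
Multiply by 4/1 = 4:
s = -12, t = 8

Step 4: Verify.
5*(-12) + 8*(8) = 4 = 4 ✓

s = -12, t = 8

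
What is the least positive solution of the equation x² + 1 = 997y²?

We need x² = 997y² - 1. Try successive y:
y = 1: x² = 997·1² - 1 = 996, not a perfect square
y = 2: x² = 997·2² - 1 = 3987, not a perfect square
y = 3: x² = 997·3² - 1 = 8972, not a perfect square
...
y = 2689: x² = 997·2689² - 1 = 7209028836 = 84906² ✓
Check: 84906² - 997·2689² = 7209028836 - 7209028837 = -1 ✓

x = 84906, y = 2689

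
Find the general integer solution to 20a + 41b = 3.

Step 1: Compute gcd(20, 41) = 1.
Since 1 divides 3, solutions exist.

Step 2: Find a particular solution using extended Euclidean algorithm.
We get a₀ = -6, b₀ = 3.
Check: 20*-6 + 41*3 = 3 = 3 ✓

Step 3: Write the general solution.
a = -6 + (41/1)t = -6 + 41t
b = 3 - (20/1)t = 3 - 20t
for any integer t.

a = -6 + 41t, b = 3 - 20t for integer t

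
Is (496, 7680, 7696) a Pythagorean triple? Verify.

Compute a² + b² = 496² + 7680² = 246016 + 58982400 = 59228416
Compute c² = 7696² = 59228416
Since 59228416 = 59228416, confirmed.

Yes, it is a Pythagorean triple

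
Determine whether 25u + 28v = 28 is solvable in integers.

Step 1: Compute gcd(25, 28).
gcd(25, 28) = 1

Step 2: Check divisibility.
Does 1 divide 28? 28 = 1 x 28, so yes.

By the theorem on linear Diophantine equations, 25u + 28v = 28 has integer solutions if and only if gcd(25, 28) divides 28. Since 1 | 28, solutions exist.

Yes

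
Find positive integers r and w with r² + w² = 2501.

We need to find integers r, w > 0 such that r² + w² = 2501.
Trying r = 1: w² = 2501 - 1² = 2501 - 1 = 2500
w = 50
Check: 1² + 50² = 1 + 2500 = 2501 ✓

2501 = 1² + 50²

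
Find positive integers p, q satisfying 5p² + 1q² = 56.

Try small values of p and check whether (56 - 5p²)/1 is a perfect square.
p = 2: 5·2² = 20, so 1q² = 56 - 20 = 36, giving q² = 36, q = 6.
Check: 5·2² + 1·6² = 20 + 36 = 56 ✓

p = 2, q = 6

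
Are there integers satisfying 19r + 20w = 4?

Step 1: Compute gcd(19, 20).
gcd(19, 20) = 1

Step 2: Check divisibility.
Does 1 divide 4? 4 = 1 x 4, so yes.

By the theorem on linear Diophantine equations, 19r + 20w = 4 has integer solutions if and only if gcd(19, 20) divides 4. Since 1 | 4, solutions exist.

Yes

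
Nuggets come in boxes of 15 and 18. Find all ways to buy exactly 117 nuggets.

We need non-negative integers (x, y) with 15x + 18y = 117.
For each x in 0..7, check if 117 - 15x is a non-negative multiple of 18.
x = 3: 18y = 72, y = 4 ✓

(3 boxes of 15, 4 boxes of 18)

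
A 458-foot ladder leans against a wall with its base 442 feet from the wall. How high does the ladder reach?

The ladder, wall, and ground form a right triangle with hypotenuse 458 and one leg 442.
By the Pythagorean theorem: h² = 458² - 442² = 209764 - 195364 = 14400
h = √14400 = 120 feet

120 feet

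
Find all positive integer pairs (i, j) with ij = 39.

The positive divisors of 39 are: 1, 3, 13, 39.
Each divisor d gives the pair (d, 39/d):
(1, 39), (3, 13), (13, 3), (39, 1)

(1, 39), (3, 13), (13, 3), (39, 1)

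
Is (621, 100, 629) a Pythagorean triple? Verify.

Compute a² + b² = 621² + 100² = 385641 + 10000 = 395641
Compute c² = 629² = 395641
Since 395641 = 395641, confirmed.

Yes, it is a Pythagorean triple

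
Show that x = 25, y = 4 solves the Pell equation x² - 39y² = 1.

Compute x² = 25² = 625
Compute 39y² = 39·4² = 39·16 = 624
x² - 39y² = 625 - 624 = 1
Since this equals 1, (25, 4) is a solution.

Yes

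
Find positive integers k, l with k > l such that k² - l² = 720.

Factor: k² - l² = (k+l)(k-l) = 720.
We need two factors of 720 with the same parity.
Use k+l = 360 and k-l = 2 (product 360·2 = 720).
Adding: 2k = 362, so k = 181.
Subtracting: 2l = 358, so l = 179.
Check: 181² - 179² = 32761 - 32041 = 720 ✓

k = 181, l = 179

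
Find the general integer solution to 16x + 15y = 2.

Step 1: Compute gcd(16, 15) = 1.
Since 1 divides 2, solutions exist.

Step 2: Find a particular solution using extended Euclidean algorithm.
We get x₀ = 2, y₀ = -2.
Check: 16*2 + 15*-2 = 2 = 2 ✓

Step 3: Write the general solution.
x = 2 + (15/1)t = 2 + 15t
y = -2 - (16/1)t = -2 - 16t
for any integer t.

x = 2 + 15t, y = -2 - 16t for integer t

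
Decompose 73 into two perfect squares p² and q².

We need to find integers p, q > 0 such that p² + q² = 73.
Trying p = 3: q² = 73 - 3² = 73 - 9 = 64
q = 8
Check: 3² + 8² = 9 + 64 = 73 ✓

73 = 3² + 8²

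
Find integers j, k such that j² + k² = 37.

We need to find integers j, k > 0 such that j² + k² = 37.
Trying j = 1: k² = 37 - 1² = 37 - 1 = 36
k = 6
Check: 1² + 6² = 1 + 36 = 37 ✓

37 = 1² + 6²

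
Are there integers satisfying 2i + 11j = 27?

Step 1: Compute gcd(2, 11).
gcd(2, 11) = 1

Step 2: Check divisibility.
Does 1 divide 27? 27 = 1 x 27, so yes.

By the theorem on linear Diophantine equations, 2i + 11j = 27 has integer solutions if and only if gcd(2, 11) divides 27. Since 1 | 27, solutions exist.

Yes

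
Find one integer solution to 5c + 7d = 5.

Step 1: Check solvability.
gcd(5, 7) = 1
Since 1 divides 5, solutions exist.

Step 2: Apply extended Euclidean algorithm to find gcd.
We find integers such that 5*x0 + 7*y0 = 1

Step 3: Scale the particular solution.
Multiply by 5/1 = 5:
c = 15, d = -10

Step 4: Verify.
5*(15) + 7*(-10) = 5 = 5 ✓

c = 15, d = -10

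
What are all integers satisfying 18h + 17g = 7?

Step 1: Compute gcd(18, 17) = 1.
Since 1 divides 7, solutions exist.

Step 2: Find a particular solution using extended Euclidean algorithm.
We get h₀ = 7, g₀ = -7.
Check: 18*7 + 17*-7 = 7 = 7 ✓

Step 3: Write the general solution.
h = 7 + (17/1)t = 7 + 17t
g = -7 - (18/1)t = -7 - 18t
for any integer t.

h = 7 + 17t, g = -7 - 18t for integer t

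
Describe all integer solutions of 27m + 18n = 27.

Step 1: Compute gcd(27, 18) = 9.
Since 9 divides 27, solutions exist.

Step 2: Find a particular solution using extended Euclidean algorithm.
We get m₀ = 3, n₀ = -3.
Check: 27*3 + 18*-3 = 27 = 27 ✓

Step 3: Write the general solution.
m = 3 + (18/9)t = 3 + 2t
n = -3 - (27/9)t = -3 - 3t
for any integer t.

m = 3 + 2t, n = -3 - 3t for integer t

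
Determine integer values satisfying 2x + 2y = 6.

Step 1: Check solvability.
gcd(2, 2) = 2
Since 2 divides 6, solutions exist.

Step 2: Apply extended Euclidean algorithm to find gcd.
We find integers such that 2*x0 + 2*y0 = 2

Step 3: Scale the particular solution.
Multiply by 6/2 = 3:
x = 0, y = 3

Step 4: Verify.
2*(0) + 2*(3) = 6 = 6 ✓

x = 0, y = 3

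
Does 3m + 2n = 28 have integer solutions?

Step 1: Compute gcd(3, 2).
gcd(3, 2) = 1

Step 2: Check divisibility.
Does 1 divide 28? 28 = 1 x 28, so yes.

By the theorem on linear Diophantine equations, 3m + 2n = 28 has integer solutions if and only if gcd(3, 2) divides 28. Since 1 | 28, solutions exist.

Yes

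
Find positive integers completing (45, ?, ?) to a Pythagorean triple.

We need the other leg and hypotenuse such that 45² + x² = c².
Take x = 28, c = 53: 45² + 28² = 2025 + 784 = 2809 = 53² ✓
Triple: (45, 28, 53)

(45, 28, 53)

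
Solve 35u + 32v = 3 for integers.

Step 1: Check solvability.
gcd(35, 32) = 1
Since 1 divides 3, solutions exist.

Step 2: Apply extended Euclidean algorithm to find gcd.
We find integers such that 35*x0 + 32*y0 = 1

Step 3: Scale the particular solution.
Multiply by 3/1 = 3:
u = 33, v = -36

Step 4: Verify.
35*(33) + 32*(-36) = 3 = 3 ✓

u = 33, v = -36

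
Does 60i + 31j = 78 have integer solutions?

Step 1: Compute gcd(60, 31).
gcd(60, 31) = 1

Step 2: Check divisibility.
Does 1 divide 78? 78 = 1 x 78, so yes.

By the theorem on linear Diophantine equations, 60i + 31j = 78 has integer solutions if and only if gcd(60, 31) divides 78. Since 1 | 78, solutions exist.

Yes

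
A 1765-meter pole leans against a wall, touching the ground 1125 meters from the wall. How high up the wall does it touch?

The ladder, wall, and ground form a right triangle with hypotenuse 1765 and one leg 1125.
By the Pythagorean theorem: h² = 1765² - 1125² = 3115225 - 1265625 = 1849600
h = √1849600 = 1360 meters

1360 meters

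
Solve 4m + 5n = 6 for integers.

Step 1: Check solvability.
gcd(4, 5) = 1
Since 1 divides 6, solutions exist.

Step 2: Apply extended Euclidean algorithm to find gcd.
We find integers such that 4*x0 + 5*y0 = 1

Step 3: Scale the particular solution.
Multiply by 6/1 = 6:
m = -6, n = 6

Step 4: Verify.
4*(-6) + 5*(6) = 6 = 6 ✓

m = -6, n = 6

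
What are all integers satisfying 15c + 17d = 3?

Step 1: Compute gcd(15, 17) = 1.
Since 1 divides 3, solutions exist.

Step 2: Find a particular solution using extended Euclidean algorithm.
We get c₀ = 24, d₀ = -21.
Check: 15*24 + 17*-21 = 3 = 3 ✓

Step 3: Write the general solution.
c = 24 + (17/1)t = 24 + 17t
d = -21 - (15/1)t = -21 - 15t
for any integer t.

c = 24 + 17t, d = -21 - 15t for integer t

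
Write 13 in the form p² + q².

We need to find integers p, q > 0 such that p² + q² = 13.
Trying p = 2: q² = 13 - 2² = 13 - 4 = 9
q = 3
Check: 2² + 3² = 4 + 9 = 13 ✓

13 = 2² + 3²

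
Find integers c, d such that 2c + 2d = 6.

Step 1: Check solvability.
gcd(2, 2) = 2
Since 2 divides 6, solutions exist.

Step 2: Apply extended Euclidean algorithm to find gcd.
We find integers such that 2*x0 + 2*y0 = 2

Step 3: Scale the particular solution.
Multiply by 6/2 = 3:
c = 0, d = 3

Step 4: Verify.
2*(0) + 2*(3) = 6 = 6 ✓

c = 0, d = 3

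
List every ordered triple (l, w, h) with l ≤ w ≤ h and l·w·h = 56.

Iterate l from 1 to ⌊56^(1/3)⌋. For each l dividing 56, iterate w ≥ l with w dividing 56/l, and set h = 56/(l·w).
Triples found (6): (1×1×56), (1×2×28), (1×4×14), (1×7×8), (2×2×14), (2×4×7)

(1×1×56), (1×2×28), (1×4×14), (1×7×8), (2×2×14), (2×4×7)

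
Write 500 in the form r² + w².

We need to find integers r, w > 0 such that r² + w² = 500.
Trying r = 4: w² = 500 - 4² = 500 - 16 = 484
w = 22
Check: 4² + 22² = 16 + 484 = 500 ✓

500 = 4² + 22²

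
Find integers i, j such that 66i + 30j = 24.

Step 1: Check solvability.
gcd(66, 30) = 6
Since 6 divides 24, solutions exist.

Step 2: Apply extended Euclidean algorithm to find gcd.
We find integers such that 66*x0 + 30*y0 = 6

Step 3: Scale the particular solution.
Multiply by 24/6 = 4:
i = 4, j = -8

Step 4: Verify.
66*(4) + 30*(-8) = 24 = 24 ✓

i = 4, j = -8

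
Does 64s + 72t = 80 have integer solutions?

Step 1: Compute gcd(64, 72).
gcd(64, 72) = 8

Step 2: Check divisibility.
Does 8 divide 80? 80 = 8 x 10, so yes.

By the theorem on linear Diophantine equations, 64s + 72t = 80 has integer solutions if and only if gcd(64, 72) divides 80. Since 8 | 80, solutions exist.

Yes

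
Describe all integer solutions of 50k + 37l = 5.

Step 1: Compute gcd(50, 37) = 1.
Since 1 divides 5, solutions exist.

Step 2: Find a particular solution using extended Euclidean algorithm.
We get k₀ = -85, l₀ = 115.
Check: 50*-85 + 37*115 = 5 = 5 ✓

Step 3: Write the general solution.
k = -85 + (37/1)t = -85 + 37t
l = 115 - (50/1)t = 115 - 50t
for any integer t.

k = -85 + 37t, l = 115 - 50t for integer t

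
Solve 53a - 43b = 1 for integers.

Step 1: Check solvability.
gcd(53, 43) = 1
Since 1 divides 1, solutions exist.

Step 2: Apply extended Euclidean algorithm to find gcd.
We find integers such that 53*x0 + 43*y0 = 1

Step 3: Scale the particular solution.
Multiply by 1/1 = 1:
a = 13, b = 16

Step 4: Verify.
53*(13) - 43*(16) = 1 = 1 ✓

a = 13, b = 16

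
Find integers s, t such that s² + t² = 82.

We need to find integers s, t > 0 such that s² + t² = 82.
Trying s = 1: t² = 82 - 1² = 82 - 1 = 81
t = 9
Check: 1² + 9² = 1 + 81 = 82 ✓

82 = 1² + 9²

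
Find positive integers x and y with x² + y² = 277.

We need to find integers x, y > 0 such that x² + y² = 277.
Trying x = 9: y² = 277 - 9² = 277 - 81 = 196
y = 14
Check: 9² + 14² = 81 + 196 = 277 ✓

277 = 9² + 14²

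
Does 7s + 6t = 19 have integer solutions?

Step 1: Compute gcd(7, 6).
gcd(7, 6) = 1

Step 2: Check divisibility.
Does 1 divide 19? 19 = 1 x 19, so yes.

By the theorem on linear Diophantine equations, 7s + 6t = 19 has integer solutions if and only if gcd(7, 6) divides 19. Since 1 | 19, solutions exist.

Yes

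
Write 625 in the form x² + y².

We need to find integers x, y > 0 such that x² + y² = 625.
Trying x = 7: y² = 625 - 7² = 625 - 49 = 576
y = 24
Check: 7² + 24² = 49 + 576 = 625 ✓

625 = 7² + 24²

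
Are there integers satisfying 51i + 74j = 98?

Step 1: Compute gcd(51, 74).
gcd(51, 74) = 1

Step 2: Check divisibility.
Does 1 divide 98? 98 = 1 x 98, so yes.

By the theorem on linear Diophantine equations, 51i + 74j = 98 has integer solutions if and only if gcd(51, 74) divides 98. Since 1 | 98, solutions exist.

Yes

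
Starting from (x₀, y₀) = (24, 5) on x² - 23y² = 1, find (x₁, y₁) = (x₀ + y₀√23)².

Solutions to x² - Dy² = 1 are generated by powers of (x₀ + y₀√D).
The next solution satisfies x₁ + y₁√23 = (x₀ + y₀√23)², giving:
x₁ = x₀² + 23y₀² = 24² + 23·5² = 576 + 575 = 1151
y₁ = 2x₀y₀ = 2·24·5 = 240

Verify: 1151² - 23·240² = 1324801 - 1324800 = 1 ✓

x = 1151, y = 240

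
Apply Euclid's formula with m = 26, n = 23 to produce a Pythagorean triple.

a = m² - n² = 26² - 23² = 676 - 529 = 147
b = 2mn = 2·26·23 = 1196
c = m² + n² = 676 + 529 = 1205
Verify: 147² + 1196² = 21609 + 1430416 = 1452025 = 1205² ✓

(147, 1196, 1205)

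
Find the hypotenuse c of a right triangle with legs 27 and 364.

c² = a² + b² = 27² + 364² = 729 + 132496 = 133225
c = 365

365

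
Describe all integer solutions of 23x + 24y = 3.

Step 1: Compute gcd(23, 24) = 1.
Since 1 divides 3, solutions exist.

Step 2: Find a particular solution using extended Euclidean algorithm.
We get x₀ = -3, y₀ = 3.
Check: 23*-3 + 24*3 = 3 = 3 ✓

Step 3: Write the general solution.
x = -3 + (24/1)t = -3 + 24t
y = 3 - (23/1)t = 3 - 23t
for any integer t.

x = -3 + 24t, y = 3 - 23t for integer t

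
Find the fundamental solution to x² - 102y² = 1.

We seek the smallest positive integers (x, y) with x² - 102y² = 1, i.e., x² = 102y² + 1.
Try successive y values:
y = 1: x² = 102·1² + 1 = 103, not a perfect square
y = 2: x² = 102·2² + 1 = 409, not a perfect square
y = 3: x² = 102·3² + 1 = 919, not a perfect square
... continuing the search (or via continued fractions) ...
y = 10: x² = 102·10² + 1 = 10201, x = 101 ✓

Verify: 101² - 102·10² = 10201 - 10200 = 1 ✓

x = 101, y = 10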